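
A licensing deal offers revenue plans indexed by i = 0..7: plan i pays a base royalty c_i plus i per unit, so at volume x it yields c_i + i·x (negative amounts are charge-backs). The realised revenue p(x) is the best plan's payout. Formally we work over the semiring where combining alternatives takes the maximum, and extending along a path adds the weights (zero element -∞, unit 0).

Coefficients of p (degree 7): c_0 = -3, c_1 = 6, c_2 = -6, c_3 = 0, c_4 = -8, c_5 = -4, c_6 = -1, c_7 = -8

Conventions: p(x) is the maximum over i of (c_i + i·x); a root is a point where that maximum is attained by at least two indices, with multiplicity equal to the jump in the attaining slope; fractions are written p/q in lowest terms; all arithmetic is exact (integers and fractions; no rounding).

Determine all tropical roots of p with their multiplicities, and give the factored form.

hull edge (i=0, c=-3) to (i=1, c=6): slope 9, span 1
hull edge (i=1, c=6) to (i=6, c=-1): slope -7/5, span 5
hull edge (i=6, c=-1) to (i=7, c=-8): slope -7, span 1
Factored form: p(x) = -8 ⊗ (x ⊕ (-9)) ⊗ (x ⊕ 7/5) ⊗ (x ⊕ 7/5) ⊗ (x ⊕ 7/5) ⊗ (x ⊕ 7/5) ⊗ (x ⊕ 7/5) ⊗ (x ⊕ 7)
Answer: roots = -9 (mult 1), 7/5 (mult 5), 7 (mult 1)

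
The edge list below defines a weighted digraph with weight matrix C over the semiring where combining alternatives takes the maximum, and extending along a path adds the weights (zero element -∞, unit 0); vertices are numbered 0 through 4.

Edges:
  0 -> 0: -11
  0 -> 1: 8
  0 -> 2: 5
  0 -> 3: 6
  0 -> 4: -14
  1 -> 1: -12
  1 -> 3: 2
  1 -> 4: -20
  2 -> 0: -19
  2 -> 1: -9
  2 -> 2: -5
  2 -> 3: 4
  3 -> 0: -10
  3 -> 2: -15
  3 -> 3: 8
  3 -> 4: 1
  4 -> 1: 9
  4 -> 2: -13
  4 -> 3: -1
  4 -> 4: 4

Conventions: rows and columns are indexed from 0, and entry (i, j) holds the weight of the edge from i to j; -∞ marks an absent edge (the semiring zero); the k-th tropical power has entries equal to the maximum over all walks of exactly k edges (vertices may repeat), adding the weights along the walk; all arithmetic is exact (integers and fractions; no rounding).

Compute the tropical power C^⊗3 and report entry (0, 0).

C^⊗2:
  [-4, -3, 0, 14, 7]
  [-8, -11, -13, 10, 3]
  [-6, -11, -10, 12, 5]
  [-2, 10, -5, 16, 9]
  [-11, 13, -9, 11, 8]
C^⊗3:
  [4, 16, 1, 22, 15]
  [0, 12, -3, 18, 11]
  [2, 14, -1, 20, 13]
  [6, 18, 3, 24, 17]
  [1, 17, -4, 19, 12]
Key observation: the optimum is the walk 0->3->3->0, with weight 6 + 8 + (-10) = 4.
Optimal value attained by: walk 0->3->3->0.
Answer: (C^⊗3)[0][0] = 4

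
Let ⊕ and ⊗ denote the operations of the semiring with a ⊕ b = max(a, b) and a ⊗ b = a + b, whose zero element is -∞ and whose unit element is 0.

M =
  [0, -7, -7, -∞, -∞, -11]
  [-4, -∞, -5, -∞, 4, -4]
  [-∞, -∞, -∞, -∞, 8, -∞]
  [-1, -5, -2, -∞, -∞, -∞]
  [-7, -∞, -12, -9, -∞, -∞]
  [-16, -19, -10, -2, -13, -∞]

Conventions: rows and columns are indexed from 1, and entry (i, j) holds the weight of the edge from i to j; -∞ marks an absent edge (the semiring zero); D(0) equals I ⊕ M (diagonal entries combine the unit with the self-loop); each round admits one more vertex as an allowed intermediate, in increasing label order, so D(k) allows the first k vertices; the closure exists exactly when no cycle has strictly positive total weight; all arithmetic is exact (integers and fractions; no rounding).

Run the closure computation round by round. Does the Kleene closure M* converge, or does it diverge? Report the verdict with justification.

D(0):
  [0, -7, -7, -∞, -∞, -11]
  [-4, 0, -5, -∞, 4, -4]
  [-∞, -∞, 0, -∞, 8, -∞]
  [-1, -5, -2, 0, -∞, -∞]
  [-7, -∞, -12, -9, 0, -∞]
  [-16, -19, -10, -2, -13, 0]
D(1):
  [0, -7, -7, -∞, -∞, -11]
  [-4, 0, -5, -∞, 4, -4]
  [-∞, -∞, 0, -∞, 8, -∞]
  [-1, -5, -2, 0, -∞, -12]
  [-7, -14, -12, -9, 0, -18]
  [-16, -19, -10, -2, -13, 0]
D(2):
  [0, -7, -7, -∞, -3, -11]
  [-4, 0, -5, -∞, 4, -4]
  [-∞, -∞, 0, -∞, 8, -∞]
  [-1, -5, -2, 0, -1, -9]
  [-7, -14, -12, -9, 0, -18]
  [-16, -19, -10, -2, -13, 0]
D(3):
  [0, -7, -7, -∞, 1, -11]
  [-4, 0, -5, -∞, 4, -4]
  [-∞, -∞, 0, -∞, 8, -∞]
  [-1, -5, -2, 0, 6, -9]
  [-7, -14, -12, -9, 0, -18]
  [-16, -19, -10, -2, -2, 0]
D(4):
  [0, -7, -7, -∞, 1, -11]
  [-4, 0, -5, -∞, 4, -4]
  [-∞, -∞, 0, -∞, 8, -∞]
  [-1, -5, -2, 0, 6, -9]
  [-7, -14, -11, -9, 0, -18]
  [-3, -7, -4, -2, 4, 0]
D(5):
  [0, -7, -7, -8, 1, -11]
  [-3, 0, -5, -5, 4, -4]
  [1, -6, 0, -1, 8, -10]
  [-1, -5, -2, 0, 6, -9]
  [-7, -14, -11, -9, 0, -18]
  [-3, -7, -4, -2, 4, 0]
D(6):
  [0, -7, -7, -8, 1, -11]
  [-3, 0, -5, -5, 4, -4]
  [1, -6, 0, -1, 8, -10]
  [-1, -5, -2, 0, 6, -9]
  [-7, -14, -11, -9, 0, -18]
  [-3, -7, -4, -2, 4, 0]
Key observation: every diagonal entry stays at the unit through all rounds, so no improving cycle exists.
Answer: CONVERGES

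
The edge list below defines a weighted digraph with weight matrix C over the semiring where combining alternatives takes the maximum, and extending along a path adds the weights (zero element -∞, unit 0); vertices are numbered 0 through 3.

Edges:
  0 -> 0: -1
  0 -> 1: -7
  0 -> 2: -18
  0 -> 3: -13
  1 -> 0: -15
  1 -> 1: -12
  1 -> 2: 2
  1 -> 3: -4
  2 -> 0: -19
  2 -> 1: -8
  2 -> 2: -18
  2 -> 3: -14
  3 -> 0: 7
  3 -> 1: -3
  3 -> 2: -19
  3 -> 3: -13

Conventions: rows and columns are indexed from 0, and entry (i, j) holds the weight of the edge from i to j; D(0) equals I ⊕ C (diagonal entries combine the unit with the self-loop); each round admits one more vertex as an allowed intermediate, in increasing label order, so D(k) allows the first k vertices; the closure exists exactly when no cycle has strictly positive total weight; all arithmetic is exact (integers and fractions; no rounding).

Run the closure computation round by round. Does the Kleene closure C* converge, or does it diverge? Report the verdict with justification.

D(0):
  [0, -7, -18, -13]
  [-15, 0, 2, -4]
  [-19, -8, 0, -14]
  [7, -3, -19, 0]
D(1):
  [0, -7, -18, -13]
  [-15, 0, 2, -4]
  [-19, -8, 0, -14]
  [7, 0, -11, 0]
D(2):
  [0, -7, -5, -11]
  [-15, 0, 2, -4]
  [-19, -8, 0, -12]
  [7, 0, 2, 0]
D(3):
  [0, -7, -5, -11]
  [-15, 0, 2, -4]
  [-19, -8, 0, -12]
  [7, 0, 2, 0]
D(4):
  [0, -7, -5, -11]
  [3, 0, 2, -4]
  [-5, -8, 0, -12]
  [7, 0, 2, 0]
Key observation: every diagonal entry stays at the unit through all rounds, so no improving cycle exists.
Answer: CONVERGES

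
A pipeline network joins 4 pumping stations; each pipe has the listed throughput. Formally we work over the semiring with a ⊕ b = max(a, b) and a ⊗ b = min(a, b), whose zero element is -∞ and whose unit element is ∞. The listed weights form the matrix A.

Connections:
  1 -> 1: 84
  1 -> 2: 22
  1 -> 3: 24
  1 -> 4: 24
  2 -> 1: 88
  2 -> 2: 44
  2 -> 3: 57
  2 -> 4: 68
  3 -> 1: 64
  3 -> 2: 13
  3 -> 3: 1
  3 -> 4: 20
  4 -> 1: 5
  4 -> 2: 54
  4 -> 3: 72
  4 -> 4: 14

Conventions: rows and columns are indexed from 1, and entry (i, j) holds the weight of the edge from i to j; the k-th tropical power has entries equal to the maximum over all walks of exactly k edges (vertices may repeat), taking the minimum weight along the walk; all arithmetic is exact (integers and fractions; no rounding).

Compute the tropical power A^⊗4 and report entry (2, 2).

A^⊗2:
  [84, 24, 24, 24]
  [84, 54, 68, 44]
  [64, 22, 24, 24]
  [64, 44, 54, 54]
A^⊗3:
  [84, 24, 24, 24]
  [84, 44, 54, 54]
  [64, 24, 24, 24]
  [64, 54, 54, 44]
A^⊗4:
  [84, 24, 24, 24]
  [84, 54, 54, 44]
  [64, 24, 24, 24]
  [64, 44, 54, 54]
Key observation: the optimum is the walk 2->4->2->4->2, with weight 68 min 54 min 68 min 54 = 54.
Optimal value attained by: walk 2->4->2->4->2.
Answer: (A^⊗4)[2][2] = 54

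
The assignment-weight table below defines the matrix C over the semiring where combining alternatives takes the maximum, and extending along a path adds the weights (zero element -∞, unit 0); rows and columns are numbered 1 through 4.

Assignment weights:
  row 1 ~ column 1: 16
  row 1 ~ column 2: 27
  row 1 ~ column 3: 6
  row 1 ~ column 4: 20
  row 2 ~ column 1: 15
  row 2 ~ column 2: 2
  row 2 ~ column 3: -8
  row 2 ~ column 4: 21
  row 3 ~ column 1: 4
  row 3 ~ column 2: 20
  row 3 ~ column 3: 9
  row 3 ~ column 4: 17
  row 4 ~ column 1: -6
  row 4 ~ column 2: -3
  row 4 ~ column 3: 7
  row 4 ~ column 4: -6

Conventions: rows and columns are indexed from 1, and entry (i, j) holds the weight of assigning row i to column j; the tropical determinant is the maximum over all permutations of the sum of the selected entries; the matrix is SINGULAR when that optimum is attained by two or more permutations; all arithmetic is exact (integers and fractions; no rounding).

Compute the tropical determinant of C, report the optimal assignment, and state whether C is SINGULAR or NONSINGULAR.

σ = (1, 2, 3, 4): 16 + 2 + 9 + (-6) = 21
σ = (1, 2, 4, 3): 16 + 2 + 17 + 7 = 42
σ = (1, 3, 2, 4): 16 + (-8) + 20 + (-6) = 22
σ = (1, 3, 4, 2): 16 + (-8) + 17 + (-3) = 22
σ = (1, 4, 2, 3): 16 + 21 + 20 + 7 = 64
σ = (1, 4, 3, 2): 16 + 21 + 9 + (-3) = 43
σ = (2, 1, 3, 4): 27 + 15 + 9 + (-6) = 45
σ = (2, 1, 4, 3): 27 + 15 + 17 + 7 = 66
σ = (2, 3, 1, 4): 27 + (-8) + 4 + (-6) = 17
σ = (2, 3, 4, 1): 27 + (-8) + 17 + (-6) = 30
σ = (2, 4, 1, 3): 27 + 21 + 4 + 7 = 59
σ = (2, 4, 3, 1): 27 + 21 + 9 + (-6) = 51
σ = (3, 1, 2, 4): 6 + 15 + 20 + (-6) = 35
σ = (3, 1, 4, 2): 6 + 15 + 17 + (-3) = 35
σ = (3, 2, 1, 4): 6 + 2 + 4 + (-6) = 6
σ = (3, 2, 4, 1): 6 + 2 + 17 + (-6) = 19
σ = (3, 4, 1, 2): 6 + 21 + 4 + (-3) = 28
σ = (3, 4, 2, 1): 6 + 21 + 20 + (-6) = 41
σ = (4, 1, 2, 3): 20 + 15 + 20 + 7 = 62
σ = (4, 1, 3, 2): 20 + 15 + 9 + (-3) = 41
σ = (4, 2, 1, 3): 20 + 2 + 4 + 7 = 33
σ = (4, 2, 3, 1): 20 + 2 + 9 + (-6) = 25
σ = (4, 3, 1, 2): 20 + (-8) + 4 + (-3) = 13
σ = (4, 3, 2, 1): 20 + (-8) + 20 + (-6) = 26
Optimal value attained by: σ = (2, 1, 4, 3).
Answer: det⊕(C) = 66; verdict: NONSINGULAR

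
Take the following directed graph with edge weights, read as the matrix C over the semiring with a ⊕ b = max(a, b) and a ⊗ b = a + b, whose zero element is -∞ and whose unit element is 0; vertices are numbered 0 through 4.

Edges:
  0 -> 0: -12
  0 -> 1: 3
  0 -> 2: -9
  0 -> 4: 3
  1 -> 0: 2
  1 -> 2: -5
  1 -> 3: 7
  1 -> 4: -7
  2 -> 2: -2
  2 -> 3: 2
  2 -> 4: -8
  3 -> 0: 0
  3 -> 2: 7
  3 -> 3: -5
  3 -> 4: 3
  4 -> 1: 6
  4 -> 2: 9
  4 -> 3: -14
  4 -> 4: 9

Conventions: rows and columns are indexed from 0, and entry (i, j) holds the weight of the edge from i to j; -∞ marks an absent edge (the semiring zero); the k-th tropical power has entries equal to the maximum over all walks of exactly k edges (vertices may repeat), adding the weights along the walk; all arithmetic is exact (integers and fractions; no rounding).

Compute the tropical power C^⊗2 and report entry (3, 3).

C^⊗2:
  [5, 9, 12, 10, 12]
  [7, 5, 14, 2, 10]
  [2, -2, 9, 0, 5]
  [-5, 9, 12, 9, 12]
  [8, 15, 18, 13, 18]
Key observation: the optimum is the walk 3->2->3, with weight 7 + 2 = 9.
Optimal value attained by: walk 3->2->3.
Answer: (C^⊗2)[3][3] = 9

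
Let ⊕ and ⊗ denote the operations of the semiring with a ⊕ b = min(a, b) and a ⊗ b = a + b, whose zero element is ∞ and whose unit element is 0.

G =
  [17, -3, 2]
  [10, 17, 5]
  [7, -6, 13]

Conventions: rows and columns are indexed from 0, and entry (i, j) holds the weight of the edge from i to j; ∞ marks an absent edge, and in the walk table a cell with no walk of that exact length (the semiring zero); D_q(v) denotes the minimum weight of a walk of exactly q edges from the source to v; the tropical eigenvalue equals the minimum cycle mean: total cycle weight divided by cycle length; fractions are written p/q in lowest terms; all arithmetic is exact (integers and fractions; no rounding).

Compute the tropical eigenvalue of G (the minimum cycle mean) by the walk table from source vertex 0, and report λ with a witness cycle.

q=0: [0, ∞, ∞]
q=1: [17, -3, 2]
q=2: [7, -4, 2]
q=3: [6, -4, 1]
Optimal cycle mean attained by: cycle 1->2->1, total 5 + (-6), length 2.
Answer: λ = -1/2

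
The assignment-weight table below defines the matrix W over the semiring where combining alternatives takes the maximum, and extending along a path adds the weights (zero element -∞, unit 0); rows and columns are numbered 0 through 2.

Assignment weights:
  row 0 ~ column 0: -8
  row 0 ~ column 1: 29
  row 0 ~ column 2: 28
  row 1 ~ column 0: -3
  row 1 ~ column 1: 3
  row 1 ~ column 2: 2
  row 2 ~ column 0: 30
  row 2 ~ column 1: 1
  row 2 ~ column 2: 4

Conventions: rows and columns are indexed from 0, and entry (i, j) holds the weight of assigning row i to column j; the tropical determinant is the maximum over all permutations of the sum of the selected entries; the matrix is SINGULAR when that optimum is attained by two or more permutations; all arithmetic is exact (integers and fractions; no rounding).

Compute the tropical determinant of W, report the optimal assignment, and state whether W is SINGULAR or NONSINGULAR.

σ = (0, 1, 2): (-8) + 3 + 4 = -1
σ = (0, 2, 1): (-8) + 2 + 1 = -5
σ = (1, 0, 2): 29 + (-3) + 4 = 30
σ = (1, 2, 0): 29 + 2 + 30 = 61
σ = (2, 0, 1): 28 + (-3) + 1 = 26
σ = (2, 1, 0): 28 + 3 + 30 = 61
Optimal value attained by: σ = (1, 2, 0).
Answer: det⊕(W) = 61; verdict: SINGULAR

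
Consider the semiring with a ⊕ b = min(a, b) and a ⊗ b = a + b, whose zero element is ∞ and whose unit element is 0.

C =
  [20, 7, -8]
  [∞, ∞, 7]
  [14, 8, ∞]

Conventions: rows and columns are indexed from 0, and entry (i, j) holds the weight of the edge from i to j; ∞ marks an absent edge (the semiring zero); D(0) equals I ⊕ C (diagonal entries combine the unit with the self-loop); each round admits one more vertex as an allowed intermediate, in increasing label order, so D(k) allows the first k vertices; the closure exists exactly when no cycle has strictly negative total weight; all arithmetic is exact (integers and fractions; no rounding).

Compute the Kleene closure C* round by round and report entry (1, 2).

D(0):
  [0, 7, -8]
  [∞, 0, 7]
  [14, 8, 0]
D(1):
  [0, 7, -8]
  [∞, 0, 7]
  [14, 8, 0]
D(2):
  [0, 7, -8]
  [∞, 0, 7]
  [14, 8, 0]
D(3):
  [0, 0, -8]
  [21, 0, 7]
  [14, 8, 0]
Answer: C*[1][2] = 7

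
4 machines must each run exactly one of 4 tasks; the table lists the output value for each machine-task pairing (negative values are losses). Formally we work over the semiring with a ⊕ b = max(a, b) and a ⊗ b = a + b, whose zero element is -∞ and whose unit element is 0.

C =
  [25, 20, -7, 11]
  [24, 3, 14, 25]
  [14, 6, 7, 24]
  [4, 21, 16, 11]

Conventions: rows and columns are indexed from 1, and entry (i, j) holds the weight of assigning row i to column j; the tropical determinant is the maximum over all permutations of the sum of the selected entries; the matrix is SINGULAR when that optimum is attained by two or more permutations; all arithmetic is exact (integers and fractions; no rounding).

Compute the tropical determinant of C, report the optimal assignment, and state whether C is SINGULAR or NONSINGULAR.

σ = (1, 2, 3, 4): 25 + 3 + 7 + 11 = 46
σ = (1, 2, 4, 3): 25 + 3 + 24 + 16 = 68
σ = (1, 3, 2, 4): 25 + 14 + 6 + 11 = 56
σ = (1, 3, 4, 2): 25 + 14 + 24 + 21 = 84
σ = (1, 4, 2, 3): 25 + 25 + 6 + 16 = 72
σ = (1, 4, 3, 2): 25 + 25 + 7 + 21 = 78
σ = (2, 1, 3, 4): 20 + 24 + 7 + 11 = 62
σ = (2, 1, 4, 3): 20 + 24 + 24 + 16 = 84
σ = (2, 3, 1, 4): 20 + 14 + 14 + 11 = 59
σ = (2, 3, 4, 1): 20 + 14 + 24 + 4 = 62
σ = (2, 4, 1, 3): 20 + 25 + 14 + 16 = 75
σ = (2, 4, 3, 1): 20 + 25 + 7 + 4 = 56
σ = (3, 1, 2, 4): (-7) + 24 + 6 + 11 = 34
σ = (3, 1, 4, 2): (-7) + 24 + 24 + 21 = 62
σ = (3, 2, 1, 4): (-7) + 3 + 14 + 11 = 21
σ = (3, 2, 4, 1): (-7) + 3 + 24 + 4 = 24
σ = (3, 4, 1, 2): (-7) + 25 + 14 + 21 = 53
σ = (3, 4, 2, 1): (-7) + 25 + 6 + 4 = 28
σ = (4, 1, 2, 3): 11 + 24 + 6 + 16 = 57
σ = (4, 1, 3, 2): 11 + 24 + 7 + 21 = 63
σ = (4, 2, 1, 3): 11 + 3 + 14 + 16 = 44
σ = (4, 2, 3, 1): 11 + 3 + 7 + 4 = 25
σ = (4, 3, 1, 2): 11 + 14 + 14 + 21 = 60
σ = (4, 3, 2, 1): 11 + 14 + 6 + 4 = 35
Optimal value attained by: σ = (1, 3, 4, 2).
Answer: det⊕(C) = 84; verdict: SINGULAR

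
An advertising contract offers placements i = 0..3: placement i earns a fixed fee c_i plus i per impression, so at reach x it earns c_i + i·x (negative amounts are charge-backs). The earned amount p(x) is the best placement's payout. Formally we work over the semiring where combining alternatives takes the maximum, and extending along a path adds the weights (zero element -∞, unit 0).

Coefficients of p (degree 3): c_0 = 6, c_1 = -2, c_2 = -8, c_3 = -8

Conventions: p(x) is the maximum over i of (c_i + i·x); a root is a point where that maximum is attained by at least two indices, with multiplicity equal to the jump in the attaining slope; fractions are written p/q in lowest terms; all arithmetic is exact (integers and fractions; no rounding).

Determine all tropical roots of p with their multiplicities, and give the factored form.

hull edge (i=0, c=6) to (i=3, c=-8): slope -14/3, span 3
Factored form: p(x) = -8 ⊗ (x ⊕ 14/3) ⊗ (x ⊕ 14/3) ⊗ (x ⊕ 14/3)
Answer: roots = 14/3 (mult 3)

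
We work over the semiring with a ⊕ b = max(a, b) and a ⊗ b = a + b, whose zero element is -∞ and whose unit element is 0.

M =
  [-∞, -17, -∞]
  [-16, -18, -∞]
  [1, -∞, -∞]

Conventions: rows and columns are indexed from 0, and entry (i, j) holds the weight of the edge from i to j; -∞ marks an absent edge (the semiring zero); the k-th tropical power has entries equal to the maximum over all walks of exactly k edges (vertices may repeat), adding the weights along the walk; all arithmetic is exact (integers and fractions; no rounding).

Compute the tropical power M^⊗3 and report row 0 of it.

M^⊗2:
  [-33, -35, -∞]
  [-34, -33, -∞]
  [-∞, -16, -∞]
M^⊗3:
  [-51, -50, -∞]
  [-49, -51, -∞]
  [-32, -34, -∞]
Answer: row 0 of M^⊗3 = [-51, -50, -∞]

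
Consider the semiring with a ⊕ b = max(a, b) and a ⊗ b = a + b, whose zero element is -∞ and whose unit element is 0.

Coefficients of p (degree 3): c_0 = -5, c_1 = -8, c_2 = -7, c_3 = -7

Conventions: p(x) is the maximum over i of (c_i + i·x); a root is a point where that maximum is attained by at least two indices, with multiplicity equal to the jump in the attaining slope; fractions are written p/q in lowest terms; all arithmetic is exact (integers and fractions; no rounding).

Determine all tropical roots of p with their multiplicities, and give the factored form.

hull edge (i=0, c=-5) to (i=3, c=-7): slope -2/3, span 3
Factored form: p(x) = -7 ⊗ (x ⊕ 2/3) ⊗ (x ⊕ 2/3) ⊗ (x ⊕ 2/3)
Answer: roots = 2/3 (mult 3)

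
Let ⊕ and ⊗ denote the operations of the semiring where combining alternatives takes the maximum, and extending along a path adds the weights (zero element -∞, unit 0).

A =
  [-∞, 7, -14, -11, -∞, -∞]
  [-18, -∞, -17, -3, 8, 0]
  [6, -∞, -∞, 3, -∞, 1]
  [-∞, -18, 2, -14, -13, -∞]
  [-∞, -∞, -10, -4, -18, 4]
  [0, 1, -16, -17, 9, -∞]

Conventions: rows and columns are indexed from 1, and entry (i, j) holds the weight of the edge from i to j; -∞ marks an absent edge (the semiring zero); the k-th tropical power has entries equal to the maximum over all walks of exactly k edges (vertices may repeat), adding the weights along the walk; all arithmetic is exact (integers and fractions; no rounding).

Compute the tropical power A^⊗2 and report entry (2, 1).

A^⊗2:
  [-8, -29, -9, 4, 15, 7]
  [0, 1, -1, 4, 9, 12]
  [1, 13, 5, -5, 10, -∞]
  [8, -32, -12, 5, -10, 3]
  [4, 5, -2, -7, 13, -9]
  [-10, 7, -1, 5, 9, 13]
Key observation: the optimum is the walk 2->6->1, with weight 0 + 0 = 0.
Optimal value attained by: walk 2->6->1.
Answer: (A^⊗2)[2][1] = 0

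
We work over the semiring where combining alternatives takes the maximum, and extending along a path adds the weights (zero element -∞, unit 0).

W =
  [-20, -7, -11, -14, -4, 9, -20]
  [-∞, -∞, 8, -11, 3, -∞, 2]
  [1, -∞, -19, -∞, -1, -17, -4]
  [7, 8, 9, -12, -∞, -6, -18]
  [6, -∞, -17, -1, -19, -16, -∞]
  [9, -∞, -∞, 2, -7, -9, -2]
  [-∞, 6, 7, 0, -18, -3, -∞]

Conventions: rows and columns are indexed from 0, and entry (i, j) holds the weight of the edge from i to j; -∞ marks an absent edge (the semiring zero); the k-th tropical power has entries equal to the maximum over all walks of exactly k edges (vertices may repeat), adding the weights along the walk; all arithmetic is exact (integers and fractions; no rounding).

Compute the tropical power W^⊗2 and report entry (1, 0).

W^⊗2:
  [18, -6, 1, 11, 2, 0, 7]
  [9, 8, 9, 2, 7, -1, 4]
  [5, 2, 3, -2, -3, 10, -19]
  [10, 0, 16, -3, 11, 16, 10]
  [6, 7, 8, -8, 2, 15, -14]
  [9, 10, 11, -2, 5, 18, -11]
  [8, 8, 14, -1, 9, -6, 8]
Key observation: the optimum is the walk 1->2->0, with weight 8 + 1 = 9.
Optimal value attained by: walk 1->2->0.
Answer: (W^⊗2)[1][0] = 9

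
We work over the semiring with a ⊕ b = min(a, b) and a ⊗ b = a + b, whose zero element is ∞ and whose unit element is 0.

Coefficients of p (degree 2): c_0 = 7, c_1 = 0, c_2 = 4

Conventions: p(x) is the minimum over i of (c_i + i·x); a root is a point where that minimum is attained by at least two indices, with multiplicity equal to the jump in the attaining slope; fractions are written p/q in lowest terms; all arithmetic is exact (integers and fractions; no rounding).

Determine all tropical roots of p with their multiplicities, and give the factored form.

hull edge (i=0, c=7) to (i=1, c=0): slope -7, span 1
hull edge (i=1, c=0) to (i=2, c=4): slope 4, span 1
Factored form: p(x) = 4 ⊗ (x ⊕ (-4)) ⊗ (x ⊕ 7)
Answer: roots = -4 (mult 1), 7 (mult 1)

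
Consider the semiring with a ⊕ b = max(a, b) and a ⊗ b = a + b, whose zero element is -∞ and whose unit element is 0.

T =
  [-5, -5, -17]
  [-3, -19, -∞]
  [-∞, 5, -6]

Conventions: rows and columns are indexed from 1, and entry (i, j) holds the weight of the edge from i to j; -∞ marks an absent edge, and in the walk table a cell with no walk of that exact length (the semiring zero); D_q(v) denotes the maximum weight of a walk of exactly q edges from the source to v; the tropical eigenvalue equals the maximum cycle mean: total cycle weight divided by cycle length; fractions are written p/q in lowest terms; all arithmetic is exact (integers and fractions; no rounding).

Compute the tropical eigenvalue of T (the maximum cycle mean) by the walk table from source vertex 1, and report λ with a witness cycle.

q=0: [0, -∞, -∞]
q=1: [-5, -5, -17]
q=2: [-8, -10, -22]
q=3: [-13, -13, -25]
Optimal cycle mean attained by: cycle 1->2->1, total (-5) + (-3), length 2.
Answer: λ = -4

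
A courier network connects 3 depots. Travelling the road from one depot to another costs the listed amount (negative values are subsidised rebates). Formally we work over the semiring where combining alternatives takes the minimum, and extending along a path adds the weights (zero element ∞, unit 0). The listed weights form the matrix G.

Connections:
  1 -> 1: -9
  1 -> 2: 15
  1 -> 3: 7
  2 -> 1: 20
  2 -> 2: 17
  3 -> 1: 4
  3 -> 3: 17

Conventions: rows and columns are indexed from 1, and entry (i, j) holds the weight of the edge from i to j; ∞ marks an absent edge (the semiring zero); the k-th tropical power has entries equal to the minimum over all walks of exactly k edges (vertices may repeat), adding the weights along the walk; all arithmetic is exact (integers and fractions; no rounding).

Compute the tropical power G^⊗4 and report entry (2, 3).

G^⊗2:
  [-18, 6, -2]
  [11, 34, 27]
  [-5, 19, 11]
G^⊗3:
  [-27, -3, -11]
  [2, 26, 18]
  [-14, 10, 2]
G^⊗4:
  [-36, -12, -20]
  [-7, 17, 9]
  [-23, 1, -7]
Key observation: the optimum is the walk 2->1->1->1->3, with weight 20 + (-9) + (-9) + 7 = 9.
Optimal value attained by: walk 2->1->1->1->3.
Answer: (G^⊗4)[2][3] = 9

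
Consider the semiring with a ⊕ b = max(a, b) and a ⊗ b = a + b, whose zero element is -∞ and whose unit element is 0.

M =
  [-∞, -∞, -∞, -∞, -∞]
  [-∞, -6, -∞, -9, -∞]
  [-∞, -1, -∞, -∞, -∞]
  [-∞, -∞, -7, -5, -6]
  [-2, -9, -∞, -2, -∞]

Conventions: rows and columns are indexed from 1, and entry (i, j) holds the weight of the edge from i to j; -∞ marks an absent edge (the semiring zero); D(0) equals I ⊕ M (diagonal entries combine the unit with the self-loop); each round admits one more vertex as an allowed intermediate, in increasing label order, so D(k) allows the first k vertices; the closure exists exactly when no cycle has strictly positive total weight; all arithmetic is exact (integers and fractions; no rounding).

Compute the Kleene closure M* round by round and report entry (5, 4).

D(0):
  [0, -∞, -∞, -∞, -∞]
  [-∞, 0, -∞, -9, -∞]
  [-∞, -1, 0, -∞, -∞]
  [-∞, -∞, -7, 0, -6]
  [-2, -9, -∞, -2, 0]
D(1):
  [0, -∞, -∞, -∞, -∞]
  [-∞, 0, -∞, -9, -∞]
  [-∞, -1, 0, -∞, -∞]
  [-∞, -∞, -7, 0, -6]
  [-2, -9, -∞, -2, 0]
D(2):
  [0, -∞, -∞, -∞, -∞]
  [-∞, 0, -∞, -9, -∞]
  [-∞, -1, 0, -10, -∞]
  [-∞, -∞, -7, 0, -6]
  [-2, -9, -∞, -2, 0]
D(3):
  [0, -∞, -∞, -∞, -∞]
  [-∞, 0, -∞, -9, -∞]
  [-∞, -1, 0, -10, -∞]
  [-∞, -8, -7, 0, -6]
  [-2, -9, -∞, -2, 0]
D(4):
  [0, -∞, -∞, -∞, -∞]
  [-∞, 0, -16, -9, -15]
  [-∞, -1, 0, -10, -16]
  [-∞, -8, -7, 0, -6]
  [-2, -9, -9, -2, 0]
D(5):
  [0, -∞, -∞, -∞, -∞]
  [-17, 0, -16, -9, -15]
  [-18, -1, 0, -10, -16]
  [-8, -8, -7, 0, -6]
  [-2, -9, -9, -2, 0]
Answer: M*[5][4] = -2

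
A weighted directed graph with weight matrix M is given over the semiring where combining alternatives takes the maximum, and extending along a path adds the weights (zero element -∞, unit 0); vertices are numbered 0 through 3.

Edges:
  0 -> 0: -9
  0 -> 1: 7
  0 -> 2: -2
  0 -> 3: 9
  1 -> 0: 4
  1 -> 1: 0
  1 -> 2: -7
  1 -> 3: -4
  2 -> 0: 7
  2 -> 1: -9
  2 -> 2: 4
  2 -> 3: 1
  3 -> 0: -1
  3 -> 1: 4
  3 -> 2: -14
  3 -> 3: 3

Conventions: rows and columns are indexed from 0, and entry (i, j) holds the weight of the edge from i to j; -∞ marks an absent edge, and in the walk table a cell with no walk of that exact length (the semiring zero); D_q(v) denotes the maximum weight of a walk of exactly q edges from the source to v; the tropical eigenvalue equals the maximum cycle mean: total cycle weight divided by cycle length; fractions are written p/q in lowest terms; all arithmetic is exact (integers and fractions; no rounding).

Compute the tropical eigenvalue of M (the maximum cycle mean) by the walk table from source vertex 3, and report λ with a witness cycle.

q=0: [-∞, -∞, -∞, 0]
q=1: [-1, 4, -14, 3]
q=2: [8, 7, -3, 8]
q=3: [11, 15, 6, 17]
q=4: [19, 21, 10, 20]
Optimal cycle mean attained by: cycle 0->3->1->0, total 9 + 4 + 4, length 3.
Answer: λ = 17/3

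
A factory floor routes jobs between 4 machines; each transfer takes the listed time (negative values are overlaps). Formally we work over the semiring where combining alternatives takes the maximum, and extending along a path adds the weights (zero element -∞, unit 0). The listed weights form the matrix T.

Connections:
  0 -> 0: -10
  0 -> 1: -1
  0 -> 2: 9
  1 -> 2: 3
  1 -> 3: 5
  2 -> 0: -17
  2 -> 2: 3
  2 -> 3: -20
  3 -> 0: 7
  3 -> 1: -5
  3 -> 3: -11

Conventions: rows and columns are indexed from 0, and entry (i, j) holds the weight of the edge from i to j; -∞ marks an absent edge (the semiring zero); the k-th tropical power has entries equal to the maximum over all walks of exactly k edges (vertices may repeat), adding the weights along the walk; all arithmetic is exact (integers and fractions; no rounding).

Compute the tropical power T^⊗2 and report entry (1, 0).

T^⊗2:
  [-8, -11, 12, 4]
  [12, 0, 6, -6]
  [-13, -18, 6, -17]
  [-3, 6, 16, 0]
Key observation: the optimum is the walk 1->3->0, with weight 5 + 7 = 12.
Optimal value attained by: walk 1->3->0.
Answer: (T^⊗2)[1][0] = 12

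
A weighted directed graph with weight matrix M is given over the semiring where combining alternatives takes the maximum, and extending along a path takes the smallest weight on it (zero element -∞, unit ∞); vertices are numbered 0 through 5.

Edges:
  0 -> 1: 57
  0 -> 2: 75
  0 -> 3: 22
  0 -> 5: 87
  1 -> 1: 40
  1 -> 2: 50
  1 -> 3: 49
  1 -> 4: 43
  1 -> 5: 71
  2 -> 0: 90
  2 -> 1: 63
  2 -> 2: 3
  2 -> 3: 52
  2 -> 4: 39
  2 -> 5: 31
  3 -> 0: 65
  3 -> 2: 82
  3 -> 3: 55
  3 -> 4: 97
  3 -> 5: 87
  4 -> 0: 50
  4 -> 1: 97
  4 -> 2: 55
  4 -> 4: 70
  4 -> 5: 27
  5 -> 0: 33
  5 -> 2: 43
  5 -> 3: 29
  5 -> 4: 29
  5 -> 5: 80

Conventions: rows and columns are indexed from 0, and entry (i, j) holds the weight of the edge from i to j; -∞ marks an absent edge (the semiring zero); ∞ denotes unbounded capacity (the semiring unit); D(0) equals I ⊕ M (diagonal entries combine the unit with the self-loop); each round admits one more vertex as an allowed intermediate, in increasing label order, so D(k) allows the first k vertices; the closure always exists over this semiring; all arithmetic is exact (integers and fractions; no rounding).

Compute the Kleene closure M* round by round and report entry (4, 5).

D(0):
  [∞, 57, 75, 22, -∞, 87]
  [-∞, ∞, 50, 49, 43, 71]
  [90, 63, ∞, 52, 39, 31]
  [65, -∞, 82, ∞, 97, 87]
  [50, 97, 55, -∞, ∞, 27]
  [33, -∞, 43, 29, 29, ∞]
D(1):
  [∞, 57, 75, 22, -∞, 87]
  [-∞, ∞, 50, 49, 43, 71]
  [90, 63, ∞, 52, 39, 87]
  [65, 57, 82, ∞, 97, 87]
  [50, 97, 55, 22, ∞, 50]
  [33, 33, 43, 29, 29, ∞]
D(2):
  [∞, 57, 75, 49, 43, 87]
  [-∞, ∞, 50, 49, 43, 71]
  [90, 63, ∞, 52, 43, 87]
  [65, 57, 82, ∞, 97, 87]
  [50, 97, 55, 49, ∞, 71]
  [33, 33, 43, 33, 33, ∞]
D(3):
  [∞, 63, 75, 52, 43, 87]
  [50, ∞, 50, 50, 43, 71]
  [90, 63, ∞, 52, 43, 87]
  [82, 63, 82, ∞, 97, 87]
  [55, 97, 55, 52, ∞, 71]
  [43, 43, 43, 43, 43, ∞]
D(4):
  [∞, 63, 75, 52, 52, 87]
  [50, ∞, 50, 50, 50, 71]
  [90, 63, ∞, 52, 52, 87]
  [82, 63, 82, ∞, 97, 87]
  [55, 97, 55, 52, ∞, 71]
  [43, 43, 43, 43, 43, ∞]
D(5):
  [∞, 63, 75, 52, 52, 87]
  [50, ∞, 50, 50, 50, 71]
  [90, 63, ∞, 52, 52, 87]
  [82, 97, 82, ∞, 97, 87]
  [55, 97, 55, 52, ∞, 71]
  [43, 43, 43, 43, 43, ∞]
D(6):
  [∞, 63, 75, 52, 52, 87]
  [50, ∞, 50, 50, 50, 71]
  [90, 63, ∞, 52, 52, 87]
  [82, 97, 82, ∞, 97, 87]
  [55, 97, 55, 52, ∞, 71]
  [43, 43, 43, 43, 43, ∞]
Answer: M*[4][5] = 71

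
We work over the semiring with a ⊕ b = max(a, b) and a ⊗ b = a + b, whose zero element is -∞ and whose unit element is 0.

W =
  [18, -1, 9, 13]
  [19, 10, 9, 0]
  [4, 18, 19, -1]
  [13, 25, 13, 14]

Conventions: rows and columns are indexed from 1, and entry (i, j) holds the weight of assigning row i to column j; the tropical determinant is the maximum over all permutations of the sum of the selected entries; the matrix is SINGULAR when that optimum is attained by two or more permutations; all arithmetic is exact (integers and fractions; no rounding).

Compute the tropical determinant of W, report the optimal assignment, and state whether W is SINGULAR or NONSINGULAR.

σ = (1, 2, 3, 4): 18 + 10 + 19 + 14 = 61
σ = (1, 2, 4, 3): 18 + 10 + (-1) + 13 = 40
σ = (1, 3, 2, 4): 18 + 9 + 18 + 14 = 59
σ = (1, 3, 4, 2): 18 + 9 + (-1) + 25 = 51
σ = (1, 4, 2, 3): 18 + 0 + 18 + 13 = 49
σ = (1, 4, 3, 2): 18 + 0 + 19 + 25 = 62
σ = (2, 1, 3, 4): (-1) + 19 + 19 + 14 = 51
σ = (2, 1, 4, 3): (-1) + 19 + (-1) + 13 = 30
σ = (2, 3, 1, 4): (-1) + 9 + 4 + 14 = 26
σ = (2, 3, 4, 1): (-1) + 9 + (-1) + 13 = 20
σ = (2, 4, 1, 3): (-1) + 0 + 4 + 13 = 16
σ = (2, 4, 3, 1): (-1) + 0 + 19 + 13 = 31
σ = (3, 1, 2, 4): 9 + 19 + 18 + 14 = 60
σ = (3, 1, 4, 2): 9 + 19 + (-1) + 25 = 52
σ = (3, 2, 1, 4): 9 + 10 + 4 + 14 = 37
σ = (3, 2, 4, 1): 9 + 10 + (-1) + 13 = 31
σ = (3, 4, 1, 2): 9 + 0 + 4 + 25 = 38
σ = (3, 4, 2, 1): 9 + 0 + 18 + 13 = 40
σ = (4, 1, 2, 3): 13 + 19 + 18 + 13 = 63
σ = (4, 1, 3, 2): 13 + 19 + 19 + 25 = 76
σ = (4, 2, 1, 3): 13 + 10 + 4 + 13 = 40
σ = (4, 2, 3, 1): 13 + 10 + 19 + 13 = 55
σ = (4, 3, 1, 2): 13 + 9 + 4 + 25 = 51
σ = (4, 3, 2, 1): 13 + 9 + 18 + 13 = 53
Optimal value attained by: σ = (4, 1, 3, 2).
Answer: det⊕(W) = 76; verdict: NONSINGULAR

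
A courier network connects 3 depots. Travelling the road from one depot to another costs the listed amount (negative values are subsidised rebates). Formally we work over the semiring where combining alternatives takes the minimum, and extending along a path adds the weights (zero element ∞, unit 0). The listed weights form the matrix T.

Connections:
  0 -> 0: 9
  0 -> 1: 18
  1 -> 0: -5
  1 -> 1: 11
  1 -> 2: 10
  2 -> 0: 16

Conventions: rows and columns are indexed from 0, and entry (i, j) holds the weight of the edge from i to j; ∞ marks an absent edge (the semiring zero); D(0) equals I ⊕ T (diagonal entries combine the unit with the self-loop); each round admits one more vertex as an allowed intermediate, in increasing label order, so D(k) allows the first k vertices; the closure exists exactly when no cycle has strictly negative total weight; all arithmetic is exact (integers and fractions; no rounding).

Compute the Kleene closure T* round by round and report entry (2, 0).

D(0):
  [0, 18, ∞]
  [-5, 0, 10]
  [16, ∞, 0]
D(1):
  [0, 18, ∞]
  [-5, 0, 10]
  [16, 34, 0]
D(2):
  [0, 18, 28]
  [-5, 0, 10]
  [16, 34, 0]
D(3):
  [0, 18, 28]
  [-5, 0, 10]
  [16, 34, 0]
Answer: T*[2][0] = 16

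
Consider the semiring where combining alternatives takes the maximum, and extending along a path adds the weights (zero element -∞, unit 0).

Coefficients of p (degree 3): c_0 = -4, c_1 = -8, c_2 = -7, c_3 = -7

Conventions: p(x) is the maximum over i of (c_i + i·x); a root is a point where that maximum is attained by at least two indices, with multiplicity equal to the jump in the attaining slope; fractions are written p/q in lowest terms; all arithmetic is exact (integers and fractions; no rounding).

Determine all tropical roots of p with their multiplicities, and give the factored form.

hull edge (i=0, c=-4) to (i=3, c=-7): slope -1, span 3
Factored form: p(x) = -7 ⊗ (x ⊕ 1) ⊗ (x ⊕ 1) ⊗ (x ⊕ 1)
Answer: roots = 1 (mult 3)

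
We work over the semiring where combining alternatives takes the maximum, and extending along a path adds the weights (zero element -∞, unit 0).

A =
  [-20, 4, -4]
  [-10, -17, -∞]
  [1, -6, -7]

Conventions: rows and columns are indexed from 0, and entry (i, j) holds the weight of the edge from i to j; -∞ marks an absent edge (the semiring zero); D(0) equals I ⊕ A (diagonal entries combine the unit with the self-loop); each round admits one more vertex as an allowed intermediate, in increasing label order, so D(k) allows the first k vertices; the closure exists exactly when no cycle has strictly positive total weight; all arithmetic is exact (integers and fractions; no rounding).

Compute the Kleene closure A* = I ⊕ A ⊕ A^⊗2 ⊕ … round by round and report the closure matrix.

D(0):
  [0, 4, -4]
  [-10, 0, -∞]
  [1, -6, 0]
D(1):
  [0, 4, -4]
  [-10, 0, -14]
  [1, 5, 0]
D(2):
  [0, 4, -4]
  [-10, 0, -14]
  [1, 5, 0]
D(3):
  [0, 4, -4]
  [-10, 0, -14]
  [1, 5, 0]
Answer: A* = [[0, 4, -4], [-10, 0, -14], [1, 5, 0]]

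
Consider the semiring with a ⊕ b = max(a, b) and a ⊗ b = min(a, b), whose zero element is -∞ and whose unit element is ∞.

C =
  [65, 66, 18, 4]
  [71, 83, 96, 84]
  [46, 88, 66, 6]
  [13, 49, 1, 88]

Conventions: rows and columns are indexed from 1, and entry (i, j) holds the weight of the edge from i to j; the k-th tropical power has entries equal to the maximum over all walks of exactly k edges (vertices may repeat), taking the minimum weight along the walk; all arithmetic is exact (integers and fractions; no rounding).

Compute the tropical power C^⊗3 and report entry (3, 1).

C^⊗2:
  [66, 66, 66, 66]
  [71, 88, 83, 84]
  [71, 83, 88, 84]
  [49, 49, 49, 88]
C^⊗3:
  [66, 66, 66, 66]
  [71, 83, 88, 84]
  [71, 88, 83, 84]
  [49, 49, 49, 88]
Key observation: the optimum is the walk 3->2->2->1, with weight 88 min 83 min 71 = 71.
Optimal value attained by: walk 3->2->2->1.
Answer: (C^⊗3)[3][1] = 71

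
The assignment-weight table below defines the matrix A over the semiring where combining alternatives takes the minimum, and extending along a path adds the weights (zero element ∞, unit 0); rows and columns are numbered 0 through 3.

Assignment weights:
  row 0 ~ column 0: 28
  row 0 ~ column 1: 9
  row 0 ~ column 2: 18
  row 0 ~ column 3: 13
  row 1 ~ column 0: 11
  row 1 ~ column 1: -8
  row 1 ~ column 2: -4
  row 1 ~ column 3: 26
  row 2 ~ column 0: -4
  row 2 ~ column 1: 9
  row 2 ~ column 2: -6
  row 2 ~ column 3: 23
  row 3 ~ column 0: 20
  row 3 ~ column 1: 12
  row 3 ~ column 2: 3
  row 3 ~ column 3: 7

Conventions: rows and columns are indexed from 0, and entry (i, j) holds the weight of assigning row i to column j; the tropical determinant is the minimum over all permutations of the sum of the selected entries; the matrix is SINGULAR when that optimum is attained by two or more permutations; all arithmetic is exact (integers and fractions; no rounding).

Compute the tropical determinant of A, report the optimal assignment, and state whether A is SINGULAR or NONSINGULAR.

σ = (0, 1, 2, 3): 28 + (-8) + (-6) + 7 = 21
σ = (0, 1, 3, 2): 28 + (-8) + 23 + 3 = 46
σ = (0, 2, 1, 3): 28 + (-4) + 9 + 7 = 40
σ = (0, 2, 3, 1): 28 + (-4) + 23 + 12 = 59
σ = (0, 3, 1, 2): 28 + 26 + 9 + 3 = 66
σ = (0, 3, 2, 1): 28 + 26 + (-6) + 12 = 60
σ = (1, 0, 2, 3): 9 + 11 + (-6) + 7 = 21
σ = (1, 0, 3, 2): 9 + 11 + 23 + 3 = 46
σ = (1, 2, 0, 3): 9 + (-4) + (-4) + 7 = 8
σ = (1, 2, 3, 0): 9 + (-4) + 23 + 20 = 48
σ = (1, 3, 0, 2): 9 + 26 + (-4) + 3 = 34
σ = (1, 3, 2, 0): 9 + 26 + (-6) + 20 = 49
σ = (2, 0, 1, 3): 18 + 11 + 9 + 7 = 45
σ = (2, 0, 3, 1): 18 + 11 + 23 + 12 = 64
σ = (2, 1, 0, 3): 18 + (-8) + (-4) + 7 = 13
σ = (2, 1, 3, 0): 18 + (-8) + 23 + 20 = 53
σ = (2, 3, 0, 1): 18 + 26 + (-4) + 12 = 52
σ = (2, 3, 1, 0): 18 + 26 + 9 + 20 = 73
σ = (3, 0, 1, 2): 13 + 11 + 9 + 3 = 36
σ = (3, 0, 2, 1): 13 + 11 + (-6) + 12 = 30
σ = (3, 1, 0, 2): 13 + (-8) + (-4) + 3 = 4
σ = (3, 1, 2, 0): 13 + (-8) + (-6) + 20 = 19
σ = (3, 2, 0, 1): 13 + (-4) + (-4) + 12 = 17
σ = (3, 2, 1, 0): 13 + (-4) + 9 + 20 = 38
Optimal value attained by: σ = (3, 1, 0, 2).
Answer: det⊕(A) = 4; verdict: NONSINGULAR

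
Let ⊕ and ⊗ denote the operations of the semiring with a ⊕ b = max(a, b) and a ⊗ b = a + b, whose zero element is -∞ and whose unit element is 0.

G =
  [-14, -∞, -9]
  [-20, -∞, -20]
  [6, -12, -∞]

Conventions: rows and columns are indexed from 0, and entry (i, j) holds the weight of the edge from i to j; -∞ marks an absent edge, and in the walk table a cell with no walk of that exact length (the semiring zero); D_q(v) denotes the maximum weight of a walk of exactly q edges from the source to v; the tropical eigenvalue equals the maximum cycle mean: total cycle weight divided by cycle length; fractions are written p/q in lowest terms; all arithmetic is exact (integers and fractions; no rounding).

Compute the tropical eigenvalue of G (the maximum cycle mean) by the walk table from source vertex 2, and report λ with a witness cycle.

q=0: [-∞, -∞, 0]
q=1: [6, -12, -∞]
q=2: [-8, -∞, -3]
q=3: [3, -15, -17]
Optimal cycle mean attained by: cycle 0->2->0, total (-9) + 6, length 2.
Answer: λ = -3/2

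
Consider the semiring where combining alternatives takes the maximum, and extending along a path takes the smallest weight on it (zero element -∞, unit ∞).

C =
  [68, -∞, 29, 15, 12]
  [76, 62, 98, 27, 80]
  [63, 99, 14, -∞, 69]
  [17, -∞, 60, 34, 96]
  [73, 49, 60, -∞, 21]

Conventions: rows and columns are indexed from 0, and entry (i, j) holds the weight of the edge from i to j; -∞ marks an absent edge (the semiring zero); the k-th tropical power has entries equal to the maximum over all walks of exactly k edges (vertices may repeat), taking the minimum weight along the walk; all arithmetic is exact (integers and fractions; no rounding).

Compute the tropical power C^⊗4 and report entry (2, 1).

C^⊗2:
  [68, 29, 29, 15, 29]
  [73, 98, 62, 27, 69]
  [76, 62, 98, 27, 80]
  [73, 60, 60, 34, 60]
  [68, 60, 49, 27, 60]
C^⊗3:
  [68, 29, 29, 27, 29]
  [76, 62, 98, 27, 80]
  [73, 98, 62, 27, 69]
  [68, 60, 60, 34, 60]
  [68, 60, 60, 27, 60]
C^⊗4:
  [68, 29, 29, 27, 29]
  [73, 98, 62, 27, 69]
  [76, 62, 98, 27, 80]
  [68, 60, 60, 34, 60]
  [68, 60, 60, 27, 60]
Key observation: the optimum is the walk 2->1->1->2->1, with weight 99 min 62 min 98 min 99 = 62.
Optimal value attained by: walk 2->1->1->2->1.
Answer: (C^⊗4)[2][1] = 62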